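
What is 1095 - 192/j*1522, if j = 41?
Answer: -247329/41 ≈ -6032.4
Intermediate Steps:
1095 - 192/j*1522 = 1095 - 192/41*1522 = 1095 - 292224/41 = -247329/41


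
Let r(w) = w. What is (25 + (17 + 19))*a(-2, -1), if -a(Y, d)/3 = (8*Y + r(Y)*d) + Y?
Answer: 2928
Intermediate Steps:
a(Y, d) = -27*Y - 3*Y*d (a(Y, d) = -3*((8*Y + Y*d) + Y) = -3*(9*Y + Y*d) = -27*Y - 3*Y*d)
(25 + (17 + 19))*a(-2, -1) = (25 + (17 + 19))*(3*(-2)*(-9 - 1*(-1))) = (25 + 36)*(3*(-2)*(-9 + 1)) = 61*(3*(-2)*(-8)) = 61*48 = 2928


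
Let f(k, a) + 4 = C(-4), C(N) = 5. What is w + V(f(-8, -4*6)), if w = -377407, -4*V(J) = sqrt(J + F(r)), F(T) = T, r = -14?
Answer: -377407 - I*sqrt(13)/4 ≈ -3.7741e+5 - 0.90139*I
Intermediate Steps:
f(k, a) = 1 (f(k, a) = -4 + 5 = 1)
V(J) = -sqrt(-14 + J)/4 (V(J) = -sqrt(J - 14)/4 = -sqrt(-14 + J)/4)
w + V(f(-8, -4*6)) = -377407 - sqrt(-14 + 1)/4 = -377407 - I*sqrt(13)/4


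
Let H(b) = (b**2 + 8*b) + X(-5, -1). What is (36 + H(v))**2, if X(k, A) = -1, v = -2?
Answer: 529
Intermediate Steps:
H(b) = -1 + b**2 + 8*b (H(b) = (b**2 + 8*b) - 1 = -1 + b**2 + 8*b)
(36 + H(v))**2 = (36 + (-1 + (-2)**2 + 8*(-2)))**2 = (36 + (-1 + 4 - 16))**2 = (36 - 13)**2 = 23**2 = 529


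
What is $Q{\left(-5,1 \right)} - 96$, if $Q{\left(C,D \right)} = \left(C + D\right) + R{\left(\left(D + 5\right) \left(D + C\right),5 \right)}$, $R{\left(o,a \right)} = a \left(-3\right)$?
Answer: $-115$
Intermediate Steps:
$R{\left(o,a \right)} = - 3 a$
$Q{\left(C,D \right)} = -15 + C + D$ ($Q{\left(C,D \right)} = \left(C + D\right) - 15 = -15 + C + D$)
$Q{\left(-5,1 \right)} - 96 = \left(-15 - 5 + 1\right) - 96 = -19 - 96 = -115$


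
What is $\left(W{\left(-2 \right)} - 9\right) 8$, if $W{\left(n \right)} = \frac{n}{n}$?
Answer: $-64$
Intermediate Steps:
$W{\left(n \right)} = 1$
$\left(W{\left(-2 \right)} - 9\right) 8 = \left(1 - 9\right) 8 = \left(-8\right) 8 = -64$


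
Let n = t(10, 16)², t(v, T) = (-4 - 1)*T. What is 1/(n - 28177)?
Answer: -1/21777 ≈ -4.5920e-5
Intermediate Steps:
t(v, T) = -5*T
n = 6400 (n = (-5*16)² = (-80)² = 6400)
1/(n - 28177) = 1/(6400 - 28177) = 1/(-21777) = -1/21777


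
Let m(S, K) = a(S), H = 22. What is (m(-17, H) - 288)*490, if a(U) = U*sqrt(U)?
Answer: -141120 - 8330*I*sqrt(17) ≈ -1.4112e+5 - 34346.0*I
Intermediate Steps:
a(U) = U**(3/2)
m(S, K) = S**(3/2)
(m(-17, H) - 288)*490 = ((-17)**(3/2) - 288)*490 = (-17*I*sqrt(17) - 288)*490 = (-288 - 17*I*sqrt(17))*490 = -141120 - 8330*I*sqrt(17)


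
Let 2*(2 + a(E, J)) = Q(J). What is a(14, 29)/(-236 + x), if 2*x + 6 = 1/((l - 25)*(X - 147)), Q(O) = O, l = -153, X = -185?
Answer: -1477400/28247887 ≈ -0.052301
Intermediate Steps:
a(E, J) = -2 + J/2
x = -354575/118192 (x = -3 + 1/(2*(((-153 - 25)*(-185 - 147)))) = -3 + 1/(2*((-178*(-332)))) = -3 + (½)/59096 = -3 + (½)*(1/59096) = -3 + 1/118192 = -354575/118192 ≈ -3.0000)
a(14, 29)/(-236 + x) = (-2 + (½)*29)/(-236 - 354575/118192) = (-2 + 29/2)/(-28247887/118192) = -118192/28247887*25/2 = -1477400/28247887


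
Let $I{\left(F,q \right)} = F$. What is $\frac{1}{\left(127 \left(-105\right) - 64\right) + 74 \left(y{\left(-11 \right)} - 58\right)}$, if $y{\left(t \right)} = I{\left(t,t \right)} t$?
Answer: $- \frac{1}{8737} \approx -0.00011446$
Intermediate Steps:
$y{\left(t \right)} = t^{2}$ ($y{\left(t \right)} = t t = t^{2}$)
$\frac{1}{\left(127 \left(-105\right) - 64\right) + 74 \left(y{\left(-11 \right)} - 58\right)} = \frac{1}{\left(127 \left(-105\right) - 64\right) + 74 \left(\left(-11\right)^{2} - 58\right)} = \frac{1}{\left(-13335 - 64\right) + 74 \left(121 - 58\right)} = \frac{1}{-13399 + 74 \cdot 63} = \frac{1}{-13399 + 4662} = \frac{1}{-8737} = - \frac{1}{8737}$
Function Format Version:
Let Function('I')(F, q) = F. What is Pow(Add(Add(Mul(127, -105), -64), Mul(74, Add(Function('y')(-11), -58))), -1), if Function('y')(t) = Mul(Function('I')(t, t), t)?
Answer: Rational(-1, 8737) ≈ -0.00011446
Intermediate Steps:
Function('y')(t) = Pow(t, 2) (Function('y')(t) = Mul(t, t) = Pow(t, 2))
Pow(Add(Add(Mul(127, -105), -64), Mul(74, Add(Function('y')(-11), -58))), -1) = Pow(Add(Add(Mul(127, -105), -64), Mul(74, Add(Pow(-11, 2), -58))), -1) = Pow(Add(Add(-13335, -64), Mul(74, Add(121, -58))), -1) = Pow(Add(-13399, Mul(74, 63)), -1) = Pow(Add(-13399, 4662), -1) = Pow(-8737, -1) = Rational(-1, 8737)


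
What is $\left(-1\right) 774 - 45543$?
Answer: $-46317$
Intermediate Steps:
$\left(-1\right) 774 - 45543 = -774 - 45543 = -46317$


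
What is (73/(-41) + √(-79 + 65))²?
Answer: (-73 + 41*I*√14)²/1681 ≈ -10.83 - 13.324*I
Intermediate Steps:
(73/(-41) + √(-79 + 65))² = (73*(-1/41) + √(-14))² = (-73/41 + I*√14)²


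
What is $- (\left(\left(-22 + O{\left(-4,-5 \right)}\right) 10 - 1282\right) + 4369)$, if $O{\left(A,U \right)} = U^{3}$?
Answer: $-1617$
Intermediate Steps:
$- (\left(\left(-22 + O{\left(-4,-5 \right)}\right) 10 - 1282\right) + 4369) = - (\left(\left(-22 + \left(-5\right)^{3}\right) 10 - 1282\right) + 4369) = - (\left(\left(-22 - 125\right) 10 - 1282\right) + 4369) = - (\left(\left(-147\right) 10 - 1282\right) + 4369) = - (\left(-1470 - 1282\right) + 4369) = - (-2752 + 4369) = \left(-1\right) 1617 = -1617$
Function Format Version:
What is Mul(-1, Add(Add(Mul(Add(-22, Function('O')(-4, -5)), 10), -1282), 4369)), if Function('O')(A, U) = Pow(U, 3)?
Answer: -1617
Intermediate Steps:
Mul(-1, Add(Add(Mul(Add(-22, Function('O')(-4, -5)), 10), -1282), 4369)) = Mul(-1, Add(Add(Mul(Add(-22, Pow(-5, 3)), 10), -1282), 4369)) = Mul(-1, Add(Add(Mul(Add(-22, -125), 10), -1282), 4369)) = Mul(-1, Add(Add(Mul(-147, 10), -1282), 4369)) = Mul(-1, Add(Add(-1470, -1282), 4369)) = Mul(-1, Add(-2752, 4369)) = Mul(-1, 1617) = -1617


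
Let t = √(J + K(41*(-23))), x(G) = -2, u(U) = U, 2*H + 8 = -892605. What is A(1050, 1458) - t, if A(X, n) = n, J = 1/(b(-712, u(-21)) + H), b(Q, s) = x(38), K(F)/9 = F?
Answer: 1458 - I*√55885499828337/81147 ≈ 1458.0 - 92.125*I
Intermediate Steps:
H = -892613/2 (H = -4 + (½)*(-892605) = -4 - 892605/2 = -892613/2 ≈ -4.4631e+5)
K(F) = 9*F
b(Q, s) = -2
J = -2/892617 (J = 1/(-2 - 892613/2) = 1/(-892617/2) = -2/892617 ≈ -2.2406e-6)
t = I*√55885499828337/81147 (t = √(-2/892617 + 9*(41*(-23))) = √(-2/892617 + 9*(-943)) = √(-2/892617 - 8487) = √(-7575640481/892617) = I*√55885499828337/81147 ≈ 92.125*I)
A(1050, 1458) - t = 1458 - I*√55885499828337/81147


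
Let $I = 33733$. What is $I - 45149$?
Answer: $-11416$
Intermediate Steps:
$I - 45149 = 33733 - 45149 = -11416$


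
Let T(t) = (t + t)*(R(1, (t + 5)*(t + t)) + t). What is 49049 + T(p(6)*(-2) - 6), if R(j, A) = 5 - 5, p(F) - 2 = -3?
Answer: 49081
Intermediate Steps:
p(F) = -1 (p(F) = 2 - 3 = -1)
R(j, A) = 0
T(t) = 2*t**2 (T(t) = (t + t)*(0 + t) = (2*t)*t = 2*t**2)
49049 + T(p(6)*(-2) - 6) = 49049 + 2*(-1*(-2) - 6)**2 = 49049 + 2*(2 - 6)**2 = 49049 + 2*(-4)**2 = 49049 + 2*16 = 49049 + 32 = 49081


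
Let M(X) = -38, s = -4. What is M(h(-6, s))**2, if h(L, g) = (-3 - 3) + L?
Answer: 1444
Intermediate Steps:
h(L, g) = -6 + L
M(h(-6, s))**2 = (-38)**2 = 1444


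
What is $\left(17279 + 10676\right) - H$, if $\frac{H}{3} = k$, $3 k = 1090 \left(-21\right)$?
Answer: $50845$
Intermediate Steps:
$k = -7630$ ($k = \frac{1090 \left(-21\right)}{3} = \frac{1}{3} \left(-22890\right) = -7630$)
$H = -22890$ ($H = 3 \left(-7630\right) = -22890$)
$\left(17279 + 10676\right) - H = \left(17279 + 10676\right) - -22890 = 27955 + 22890 = 50845$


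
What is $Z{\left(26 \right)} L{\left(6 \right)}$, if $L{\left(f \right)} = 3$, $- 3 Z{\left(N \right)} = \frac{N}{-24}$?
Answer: $\frac{13}{12} \approx 1.0833$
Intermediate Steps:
$Z{\left(N \right)} = \frac{N}{72}$ ($Z{\left(N \right)} = - \frac{N \frac{1}{-24}}{3} = - \frac{N \left(- \frac{1}{24}\right)}{3} = - \frac{\left(- \frac{1}{24}\right) N}{3} = \frac{N}{72}$)
$Z{\left(26 \right)} L{\left(6 \right)} = \frac{1}{72} \cdot 26 \cdot 3 = \frac{13}{36} \cdot 3 = \frac{13}{12}$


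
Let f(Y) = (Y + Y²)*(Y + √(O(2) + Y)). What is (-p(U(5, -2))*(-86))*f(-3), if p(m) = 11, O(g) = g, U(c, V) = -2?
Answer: -17028 + 5676*I ≈ -17028.0 + 5676.0*I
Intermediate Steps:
f(Y) = (Y + Y²)*(Y + √(2 + Y))
(-p(U(5, -2))*(-86))*f(-3) = (-1*11*(-86))*(-3*(-3 + (-3)² + √(2 - 3) - 3*√(2 - 3))) = (-11*(-86))*(-3*(-3 + 9 + √(-1) - 3*I)) = 946*(-3*(-3 + 9 + I - 3*I)) = 946*(-3*(6 - 2*I)) = 946*(-18 + 6*I) = -17028 + 5676*I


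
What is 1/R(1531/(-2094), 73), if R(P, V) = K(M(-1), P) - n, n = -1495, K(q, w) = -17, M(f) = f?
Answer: 1/1478 ≈ 0.00067659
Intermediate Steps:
R(P, V) = 1478 (R(P, V) = -17 - 1*(-1495) = -17 + 1495 = 1478)
1/R(1531/(-2094), 73) = 1/1478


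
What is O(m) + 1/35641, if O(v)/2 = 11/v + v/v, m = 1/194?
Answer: 152187071/35641 ≈ 4270.0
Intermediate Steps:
m = 1/194 ≈ 0.0051546
O(v) = 2 + 22/v (O(v) = 2*(11/v + v/v) = 2*(11/v + 1) = 2*(1 + 11/v) = 2 + 22/v)
O(m) + 1/35641 = (2 + 22/(1/194)) + 1/35641 = (2 + 22*194) + 1/35641 = (2 + 4268) + 1/35641 = 4270 + 1/35641 = 152187071/35641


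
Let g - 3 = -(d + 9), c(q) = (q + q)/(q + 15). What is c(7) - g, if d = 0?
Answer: 73/11 ≈ 6.6364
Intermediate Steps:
c(q) = 2*q/(15 + q) (c(q) = (2*q)/(15 + q) = 2*q/(15 + q))
g = -6 (g = 3 - (0 + 9) = 3 - 1*9 = 3 - 9 = -6)
c(7) - g = 2*7/(15 + 7) - 1*(-6) = 2*7/22 + 6 = 2*7*(1/22) + 6 = 7/11 + 6 = 73/11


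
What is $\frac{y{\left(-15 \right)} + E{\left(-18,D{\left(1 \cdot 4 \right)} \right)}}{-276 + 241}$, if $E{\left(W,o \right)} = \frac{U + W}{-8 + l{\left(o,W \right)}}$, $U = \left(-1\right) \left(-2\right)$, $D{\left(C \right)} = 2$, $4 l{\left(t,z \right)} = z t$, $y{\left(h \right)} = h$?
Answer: $\frac{239}{595} \approx 0.40168$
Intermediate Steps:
$l{\left(t,z \right)} = \frac{t z}{4}$ ($l{\left(t,z \right)} = \frac{z t}{4} = \frac{t z}{4}$)
$U = 2$
$E{\left(W,o \right)} = \frac{2 + W}{-8 + \frac{W o}{4}}$ ($E{\left(W,o \right)} = \frac{2 + W}{-8 + \frac{o W}{4}} = \frac{2 + W}{-8 + \frac{W o}{4}}$)
$\frac{y{\left(-15 \right)} + E{\left(-18,D{\left(1 \cdot 4 \right)} \right)}}{-276 + 241} = \frac{-15 + \frac{4 \left(2 - 18\right)}{-32 - 36}}{-276 + 241} = \frac{-15 + 4 \frac{1}{-32 - 36} \left(-16\right)}{-35} = \left(-15 + 4 \frac{1}{-68} \left(-16\right)\right) \left(- \frac{1}{35}\right) = \left(-15 + 4 \left(- \frac{1}{68}\right) \left(-16\right)\right) \left(- \frac{1}{35}\right) = \left(-15 + \frac{16}{17}\right) \left(- \frac{1}{35}\right) = \left(- \frac{239}{17}\right) \left(- \frac{1}{35}\right) = \frac{239}{595}$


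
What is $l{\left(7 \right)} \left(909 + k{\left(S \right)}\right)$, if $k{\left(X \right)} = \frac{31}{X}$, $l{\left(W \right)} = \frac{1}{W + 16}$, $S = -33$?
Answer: $\frac{29966}{759} \approx 39.481$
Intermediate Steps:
$l{\left(W \right)} = \frac{1}{16 + W}$
$l{\left(7 \right)} \left(909 + k{\left(S \right)}\right) = \frac{909 + \frac{31}{-33}}{16 + 7} = \frac{909 + 31 \left(- \frac{1}{33}\right)}{23} = \frac{909 - \frac{31}{33}}{23} = \frac{1}{23} \cdot \frac{29966}{33} = \frac{29966}{759}$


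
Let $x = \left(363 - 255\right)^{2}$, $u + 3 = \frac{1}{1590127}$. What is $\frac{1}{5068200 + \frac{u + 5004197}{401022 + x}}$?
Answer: $\frac{72913683458}{369542014646723671} \approx 1.9731 \cdot 10^{-7}$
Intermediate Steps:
$u = - \frac{4770380}{1590127}$ ($u = -3 + \frac{1}{1590127} = - \frac{4770380}{1590127} \approx -3.0$)
$x = 11664$ ($x = 108^{2} = 11664$)
$\frac{1}{5068200 + \frac{u + 5004197}{401022 + x}} = \frac{1}{5068200 + \frac{- \frac{4770380}{1590127} + 5004197}{401022 + 11664}} = \frac{1}{5068200 + \frac{7957303992639}{1590127 \cdot 412686}} = \frac{1}{5068200 + \frac{7957303992639}{1590127} \cdot \frac{1}{412686}} = \frac{1}{5068200 + \frac{884144888071}{72913683458}} = \frac{1}{\frac{369542014646723671}{72913683458}} = \frac{72913683458}{369542014646723671}$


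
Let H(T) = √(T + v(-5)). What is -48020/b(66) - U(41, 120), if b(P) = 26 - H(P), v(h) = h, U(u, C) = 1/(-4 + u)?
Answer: -9239171/4551 - 9604*√61/123 ≈ -2640.0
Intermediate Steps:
H(T) = √(-5 + T) (H(T) = √(T - 5) = √(-5 + T))
b(P) = 26 - √(-5 + P)
-48020/b(66) - U(41, 120) = -48020/(26 - √(-5 + 66)) - 1/(-4 + 41) = -48020/(26 - √61) - 1/37 = -1/37 - 48020/(26 - √61)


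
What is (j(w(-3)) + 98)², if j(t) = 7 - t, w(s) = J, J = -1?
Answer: 11236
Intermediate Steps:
w(s) = -1
(j(w(-3)) + 98)² = ((7 - 1*(-1)) + 98)² = ((7 + 1) + 98)² = (8 + 98)² = 106² = 11236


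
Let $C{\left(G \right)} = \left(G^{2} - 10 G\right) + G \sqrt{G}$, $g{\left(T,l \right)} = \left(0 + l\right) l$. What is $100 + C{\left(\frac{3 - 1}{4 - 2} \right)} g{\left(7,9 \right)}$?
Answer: $-548$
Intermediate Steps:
$g{\left(T,l \right)} = l^{2}$ ($g{\left(T,l \right)} = l l = l^{2}$)
$C{\left(G \right)} = G^{2} + G^{\frac{3}{2}} - 10 G$ ($C{\left(G \right)} = \left(G^{2} - 10 G\right) + G^{\frac{3}{2}} = G^{2} + G^{\frac{3}{2}} - 10 G$)
$100 + C{\left(\frac{3 - 1}{4 - 2} \right)} g{\left(7,9 \right)} = 100 + \left(\left(\frac{3 - 1}{4 - 2}\right)^{2} + \left(\frac{3 - 1}{4 - 2}\right)^{\frac{3}{2}} - 10 \frac{3 - 1}{4 - 2}\right) 9^{2} = 100 + \left(\left(\frac{2}{2}\right)^{2} + \left(\frac{2}{2}\right)^{\frac{3}{2}} - 10 \cdot \frac{2}{2}\right) 81 = 100 + \left(\left(2 \cdot \frac{1}{2}\right)^{2} + \left(2 \cdot \frac{1}{2}\right)^{\frac{3}{2}} - 10 \cdot 2 \cdot \frac{1}{2}\right) 81 = 100 + \left(1^{2} + 1^{\frac{3}{2}} - 10\right) 81 = 100 + \left(1 + 1 - 10\right) 81 = 100 - 648 = -548$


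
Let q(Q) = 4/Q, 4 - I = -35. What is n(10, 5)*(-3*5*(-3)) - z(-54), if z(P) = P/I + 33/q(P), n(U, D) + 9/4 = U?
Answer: 41373/52 ≈ 795.63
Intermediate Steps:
I = 39 (I = 4 - 1*(-35) = 4 + 35 = 39)
n(U, D) = -9/4 + U
z(P) = 1291*P/156 (z(P) = P/39 + 33/((4/P)) = P*(1/39) + 33*(P/4) = P/39 + 33*P/4 = 1291*P/156)
n(10, 5)*(-3*5*(-3)) - z(-54) = (-9/4 + 10)*(-3*5*(-3)) - 1291*(-54)/156 = 31*(-15*(-3))/4 - 1*(-11619/26) = (31/4)*45 + 11619/26 = 1395/4 + 11619/26 = 41373/52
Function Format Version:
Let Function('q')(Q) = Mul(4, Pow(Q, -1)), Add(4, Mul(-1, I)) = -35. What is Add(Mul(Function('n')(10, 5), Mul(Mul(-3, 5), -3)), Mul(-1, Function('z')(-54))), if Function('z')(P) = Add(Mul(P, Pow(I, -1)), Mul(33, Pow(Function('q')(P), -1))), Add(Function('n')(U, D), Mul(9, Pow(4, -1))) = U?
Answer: Rational(41373, 52) ≈ 795.63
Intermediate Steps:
I = 39 (I = Add(4, Mul(-1, -35)) = Add(4, 35) = 39)
Function('n')(U, D) = Add(Rational(-9, 4), U)
Function('z')(P) = Mul(Rational(1291, 156), P) (Function('z')(P) = Add(Mul(P, Pow(39, -1)), Mul(33, Pow(Mul(4, Pow(P, -1)), -1))) = Add(Mul(P, Rational(1, 39)), Mul(33, Mul(Rational(1, 4), P))) = Add(Mul(Rational(1, 39), P), Mul(Rational(33, 4), P)) = Mul(Rational(1291, 156), P))
Add(Mul(Function('n')(10, 5), Mul(Mul(-3, 5), -3)), Mul(-1, Function('z')(-54))) = Add(Mul(Add(Rational(-9, 4), 10), Mul(Mul(-3, 5), -3)), Mul(-1, Mul(Rational(1291, 156), -54))) = Add(Mul(Rational(31, 4), Mul(-15, -3)), Mul(-1, Rational(-11619, 26))) = Add(Mul(Rational(31, 4), 45), Rational(11619, 26)) = Add(Rational(1395, 4), Rational(11619, 26)) = Rational(41373, 52)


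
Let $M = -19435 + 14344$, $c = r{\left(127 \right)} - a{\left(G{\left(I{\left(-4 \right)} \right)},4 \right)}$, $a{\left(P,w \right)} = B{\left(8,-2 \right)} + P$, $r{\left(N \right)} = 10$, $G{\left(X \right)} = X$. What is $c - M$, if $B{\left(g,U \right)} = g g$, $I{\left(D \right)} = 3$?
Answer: $5034$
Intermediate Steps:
$B{\left(g,U \right)} = g^{2}$
$a{\left(P,w \right)} = 64 + P$ ($a{\left(P,w \right)} = 8^{2} + P = 64 + P$)
$c = -57$ ($c = 10 - \left(64 + 3\right) = 10 - 67 = -57$)
$M = -5091$
$c - M = -57 - -5091 = -57 + 5091 = 5034$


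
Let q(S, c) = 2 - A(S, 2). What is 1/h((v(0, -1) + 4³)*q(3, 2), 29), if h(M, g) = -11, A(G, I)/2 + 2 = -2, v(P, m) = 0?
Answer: -1/11 ≈ -0.090909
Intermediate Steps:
A(G, I) = -8 (A(G, I) = -4 + 2*(-2) = -4 - 4 = -8)
q(S, c) = 10 (q(S, c) = 2 - 1*(-8) = 2 + 8 = 10)
1/h((v(0, -1) + 4³)*q(3, 2), 29) = 1/(-11) = -1/11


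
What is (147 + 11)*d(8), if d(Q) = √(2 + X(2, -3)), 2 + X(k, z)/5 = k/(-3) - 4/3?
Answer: 474*I*√2 ≈ 670.34*I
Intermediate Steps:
X(k, z) = -50/3 - 5*k/3 (X(k, z) = -10 + 5*(k/(-3) - 4/3) = -10 + 5*(k*(-⅓) - 4*⅓) = -10 + 5*(-k/3 - 4/3) = -10 + 5*(-4/3 - k/3) = -10 + (-20/3 - 5*k/3) = -50/3 - 5*k/3)
d(Q) = 3*I*√2 (d(Q) = √(2 + (-50/3 - 5/3*2)) = √(2 + (-50/3 - 10/3)) = √(2 - 20) = √(-18) = 3*I*√2)
(147 + 11)*d(8) = (147 + 11)*(3*I*√2) = 158*(3*I*√2) = 474*I*√2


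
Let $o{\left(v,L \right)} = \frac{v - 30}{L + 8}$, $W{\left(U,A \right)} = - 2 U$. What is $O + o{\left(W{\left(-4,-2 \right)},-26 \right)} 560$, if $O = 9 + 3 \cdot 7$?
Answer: $\frac{6430}{9} \approx 714.44$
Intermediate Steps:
$O = 30$ ($O = 9 + 21 = 30$)
$o{\left(v,L \right)} = \frac{-30 + v}{8 + L}$
$O + o{\left(W{\left(-4,-2 \right)},-26 \right)} 560 = 30 + \frac{-30 - -8}{8 - 26} \cdot 560 = 30 + \frac{-30 + 8}{-18} \cdot 560 = 30 + \left(- \frac{1}{18}\right) \left(-22\right) 560 = 30 + \frac{11}{9} \cdot 560 = 30 + \frac{6160}{9} = \frac{6430}{9}$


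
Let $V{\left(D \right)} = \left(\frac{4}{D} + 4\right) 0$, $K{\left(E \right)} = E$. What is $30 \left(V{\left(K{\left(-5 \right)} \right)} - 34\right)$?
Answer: $-1020$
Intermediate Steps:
$V{\left(D \right)} = 0$ ($V{\left(D \right)} = \left(4 + \frac{4}{D}\right) 0 = 0$)
$30 \left(V{\left(K{\left(-5 \right)} \right)} - 34\right) = 30 \left(0 - 34\right) = 30 \left(-34\right) = -1020$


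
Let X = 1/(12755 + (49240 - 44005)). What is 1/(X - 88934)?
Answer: -17990/1599922659 ≈ -1.1244e-5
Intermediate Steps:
X = 1/17990 (X = 1/(12755 + 5235) = 1/17990 ≈ 5.5586e-5)
1/(X - 88934) = 1/(1/17990 - 88934) = 1/(-1599922659/17990) = -17990/1599922659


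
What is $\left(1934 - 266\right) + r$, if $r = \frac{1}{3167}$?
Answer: $\frac{5282557}{3167} \approx 1668.0$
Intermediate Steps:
$r = \frac{1}{3167} \approx 0.00031576$
$\left(1934 - 266\right) + r = \left(1934 - 266\right) + \frac{1}{3167} = 1668 + \frac{1}{3167} = \frac{5282557}{3167}$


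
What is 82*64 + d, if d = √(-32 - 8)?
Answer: 5248 + 2*I*√10 ≈ 5248.0 + 6.3246*I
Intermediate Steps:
d = 2*I*√10 (d = √(-40) = 2*I*√10 ≈ 6.3246*I)
82*64 + d = 82*64 + 2*I*√10 = 5248 + 2*I*√10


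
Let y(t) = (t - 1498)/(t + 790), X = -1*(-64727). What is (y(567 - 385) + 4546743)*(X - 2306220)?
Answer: -2476531966122460/243 ≈ -1.0191e+13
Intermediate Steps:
X = 64727
y(t) = (-1498 + t)/(790 + t)
(y(567 - 385) + 4546743)*(X - 2306220) = ((-1498 + (567 - 385))/(790 + (567 - 385)) + 4546743)*(64727 - 2306220) = ((-1498 + 182)/(790 + 182) + 4546743)*(-2241493) = (-1316/972 + 4546743)*(-2241493) = ((1/972)*(-1316) + 4546743)*(-2241493) = (-329/243 + 4546743)*(-2241493) = (1104858220/243)*(-2241493) = -2476531966122460/243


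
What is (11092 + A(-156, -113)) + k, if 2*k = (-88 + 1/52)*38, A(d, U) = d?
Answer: 481747/52 ≈ 9264.4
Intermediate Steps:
k = -86925/52 (k = ((-88 + 1/52)*38)/2 = (-4575/52*38)/2 = (1/2)*(-86925/26) = -86925/52 ≈ -1671.6)
(11092 + A(-156, -113)) + k = (11092 - 156) - 86925/52 = 10936 - 86925/52 = 481747/52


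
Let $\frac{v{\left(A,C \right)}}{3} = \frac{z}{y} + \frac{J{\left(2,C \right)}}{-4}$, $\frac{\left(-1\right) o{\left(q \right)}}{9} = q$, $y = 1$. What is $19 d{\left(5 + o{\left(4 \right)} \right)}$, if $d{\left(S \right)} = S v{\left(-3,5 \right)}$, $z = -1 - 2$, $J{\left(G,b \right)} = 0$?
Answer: $5301$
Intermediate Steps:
$o{\left(q \right)} = - 9 q$
$z = -3$ ($z = -1 - 2 = -3$)
$v{\left(A,C \right)} = -9$ ($v{\left(A,C \right)} = 3 \left(- \frac{3}{1} + \frac{0}{-4}\right) = 3 \left(\left(-3\right) 1 + 0 \left(- \frac{1}{4}\right)\right) = 3 \left(-3 + 0\right) = 3 \left(-3\right) = -9$)
$d{\left(S \right)} = - 9 S$ ($d{\left(S \right)} = S \left(-9\right) = - 9 S$)
$19 d{\left(5 + o{\left(4 \right)} \right)} = 19 \left(- 9 \left(5 - 36\right)\right) = 19 \left(\left(-9\right) \left(-31\right)\right) = 19 \cdot 279 = 5301$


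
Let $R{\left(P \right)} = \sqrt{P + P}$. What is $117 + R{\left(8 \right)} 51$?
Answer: $321$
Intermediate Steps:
$R{\left(P \right)} = \sqrt{2} \sqrt{P}$ ($R{\left(P \right)} = \sqrt{2 P} = \sqrt{2} \sqrt{P}$)
$117 + R{\left(8 \right)} 51 = 117 + \sqrt{2} \sqrt{8} \cdot 51 = 117 + \sqrt{2} \cdot 2 \sqrt{2} \cdot 51 = 117 + 4 \cdot 51 = 117 + 204 = 321$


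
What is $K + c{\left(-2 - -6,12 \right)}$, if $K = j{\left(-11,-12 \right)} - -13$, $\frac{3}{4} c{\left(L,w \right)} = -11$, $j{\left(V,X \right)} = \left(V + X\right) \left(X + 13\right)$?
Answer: $- \frac{74}{3} \approx -24.667$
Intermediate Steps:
$j{\left(V,X \right)} = \left(13 + X\right) \left(V + X\right)$ ($j{\left(V,X \right)} = \left(V + X\right) \left(13 + X\right) = \left(13 + X\right) \left(V + X\right)$)
$c{\left(L,w \right)} = - \frac{44}{3}$ ($c{\left(L,w \right)} = \frac{4}{3} \left(-11\right) = - \frac{44}{3}$)
$K = -10$ ($K = \left(\left(-12\right)^{2} + 13 \left(-11\right) + 13 \left(-12\right) - -132\right) - -13 = \left(144 - 143 - 156 + 132\right) + 13 = -23 + 13 = -10$)
$K + c{\left(-2 - -6,12 \right)} = -10 - \frac{44}{3} = - \frac{74}{3}$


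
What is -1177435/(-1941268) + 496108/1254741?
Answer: 18349282363/18314199636 ≈ 1.0019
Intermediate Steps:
-1177435/(-1941268) + 496108/1254741 = -1177435*(-1/1941268) + 496108*(1/1254741) = 168205/277324 + 496108/1254741 = 18349282363/18314199636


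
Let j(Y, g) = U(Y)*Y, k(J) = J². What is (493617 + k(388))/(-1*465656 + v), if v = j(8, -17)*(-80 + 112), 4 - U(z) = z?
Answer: -644161/466680 ≈ -1.3803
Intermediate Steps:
U(z) = 4 - z
j(Y, g) = Y*(4 - Y) (j(Y, g) = (4 - Y)*Y = Y*(4 - Y))
v = -1024 (v = (8*(4 - 1*8))*(-80 + 112) = (8*(4 - 8))*32 = (8*(-4))*32 = -32*32 = -1024)
(493617 + k(388))/(-1*465656 + v) = (493617 + 388²)/(-1*465656 - 1024) = (493617 + 150544)/(-465656 - 1024) = 644161/(-466680) = 644161*(-1/466680) = -644161/466680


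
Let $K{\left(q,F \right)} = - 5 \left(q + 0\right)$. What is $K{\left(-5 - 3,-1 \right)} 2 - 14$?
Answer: $66$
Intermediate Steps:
$K{\left(q,F \right)} = - 5 q$
$K{\left(-5 - 3,-1 \right)} 2 - 14 = - 5 \left(-5 - 3\right) 2 - 14 = \left(-5\right) \left(-8\right) 2 - 14 = 40 \cdot 2 - 14 = 80 - 14 = 66$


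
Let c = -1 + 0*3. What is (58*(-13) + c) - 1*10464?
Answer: -11219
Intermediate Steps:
c = -1 (c = -1 + 0 = -1)
(58*(-13) + c) - 1*10464 = (58*(-13) - 1) - 1*10464 = (-754 - 1) - 10464 = -755 - 10464 = -11219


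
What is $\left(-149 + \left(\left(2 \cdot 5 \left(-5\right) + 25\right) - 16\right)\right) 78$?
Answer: $-14820$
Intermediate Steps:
$\left(-149 + \left(\left(2 \cdot 5 \left(-5\right) + 25\right) - 16\right)\right) 78 = \left(-149 + \left(\left(10 \left(-5\right) + 25\right) - 16\right)\right) 78 = \left(-149 + \left(\left(-50 + 25\right) - 16\right)\right) 78 = \left(-149 - 41\right) 78 = \left(-190\right) 78 = -14820$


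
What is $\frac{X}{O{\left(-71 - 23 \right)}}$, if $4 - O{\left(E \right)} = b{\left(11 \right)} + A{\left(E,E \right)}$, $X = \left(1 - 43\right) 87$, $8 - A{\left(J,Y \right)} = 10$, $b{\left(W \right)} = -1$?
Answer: $-522$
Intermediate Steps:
$A{\left(J,Y \right)} = -2$ ($A{\left(J,Y \right)} = 8 - 10 = -2$)
$X = -3654$ ($X = \left(-42\right) 87 = -3654$)
$O{\left(E \right)} = 7$ ($O{\left(E \right)} = 4 - \left(-1 - 2\right) = 4 - -3 = 4 + 3 = 7$)
$\frac{X}{O{\left(-71 - 23 \right)}} = - \frac{3654}{7} = \left(-3654\right) \frac{1}{7} = -522$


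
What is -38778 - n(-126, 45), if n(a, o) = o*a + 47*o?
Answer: -35223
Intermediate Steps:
n(a, o) = 47*o + a*o (n(a, o) = a*o + 47*o = 47*o + a*o)
-38778 - n(-126, 45) = -38778 - 45*(47 - 126) = -38778 - 45*(-79) = -38778 - 1*(-3555) = -38778 + 3555 = -35223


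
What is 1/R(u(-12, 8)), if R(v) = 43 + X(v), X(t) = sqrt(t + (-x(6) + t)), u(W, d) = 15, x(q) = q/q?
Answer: 43/1820 - sqrt(29)/1820 ≈ 0.020667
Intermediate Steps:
x(q) = 1
X(t) = sqrt(-1 + 2*t) (X(t) = sqrt(t + (-1*1 + t)) = sqrt(t + (-1 + t)) = sqrt(-1 + 2*t))
R(v) = 43 + sqrt(-1 + 2*v)
1/R(u(-12, 8)) = 1/(43 + sqrt(-1 + 2*15)) = 1/(43 + sqrt(-1 + 30)) = 1/(43 + sqrt(29))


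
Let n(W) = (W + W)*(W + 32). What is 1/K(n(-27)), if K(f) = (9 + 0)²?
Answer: 1/81 ≈ 0.012346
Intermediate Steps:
n(W) = 2*W*(32 + W) (n(W) = (2*W)*(32 + W) = 2*W*(32 + W))
K(f) = 81 (K(f) = 9² = 81)
1/K(n(-27)) = 1/81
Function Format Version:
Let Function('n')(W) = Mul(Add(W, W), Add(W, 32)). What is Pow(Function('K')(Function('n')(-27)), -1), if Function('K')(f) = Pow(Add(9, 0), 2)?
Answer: Rational(1, 81) ≈ 0.012346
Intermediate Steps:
Function('n')(W) = Mul(2, W, Add(32, W)) (Function('n')(W) = Mul(Mul(2, W), Add(32, W)) = Mul(2, W, Add(32, W)))
Function('K')(f) = 81 (Function('K')(f) = Pow(9, 2) = 81)
Pow(Function('K')(Function('n')(-27)), -1) = Pow(81, -1) = Rational(1, 81)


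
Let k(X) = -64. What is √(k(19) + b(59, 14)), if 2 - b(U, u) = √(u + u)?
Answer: √(-62 - 2*√7) ≈ 8.2031*I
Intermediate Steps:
b(U, u) = 2 - √2*√u (b(U, u) = 2 - √(u + u) = 2 - √(2*u) = 2 - √2*√u)
√(k(19) + b(59, 14)) = √(-64 + (2 - √2*√14)) = √(-64 + (2 - 2*√7)) = √(-62 - 2*√7)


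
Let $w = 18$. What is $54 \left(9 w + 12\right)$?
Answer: $9396$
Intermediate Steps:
$54 \left(9 w + 12\right) = 54 \left(9 \cdot 18 + 12\right) = 54 \left(162 + 12\right) = 54 \cdot 174 = 9396$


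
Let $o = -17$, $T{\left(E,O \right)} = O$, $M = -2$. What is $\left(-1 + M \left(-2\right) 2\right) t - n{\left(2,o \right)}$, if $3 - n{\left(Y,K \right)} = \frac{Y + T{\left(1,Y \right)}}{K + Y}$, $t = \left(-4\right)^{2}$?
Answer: $\frac{1631}{15} \approx 108.73$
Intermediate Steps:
$t = 16$
$n{\left(Y,K \right)} = 3 - \frac{2 Y}{K + Y}$ ($n{\left(Y,K \right)} = 3 - \frac{Y + Y}{K + Y} = 3 - \frac{2 Y}{K + Y}$)
$\left(-1 + M \left(-2\right) 2\right) t - n{\left(2,o \right)} = \left(-1 + \left(-2\right) \left(-2\right) 2\right) 16 - \frac{2 + 3 \left(-17\right)}{-17 + 2} = \left(-1 + 4 \cdot 2\right) 16 - \frac{2 - 51}{-15} = \left(-1 + 8\right) 16 - \left(- \frac{1}{15}\right) \left(-49\right) = 7 \cdot 16 - \frac{49}{15} = 112 - \frac{49}{15} = \frac{1631}{15}$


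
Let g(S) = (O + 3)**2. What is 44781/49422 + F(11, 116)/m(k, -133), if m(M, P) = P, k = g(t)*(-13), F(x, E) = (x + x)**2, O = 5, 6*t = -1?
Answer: -5988125/2191042 ≈ -2.7330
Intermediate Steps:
t = -1/6 (t = (1/6)*(-1) = -1/6 ≈ -0.16667)
F(x, E) = 4*x**2 (F(x, E) = (2*x)**2 = 4*x**2)
g(S) = 64 (g(S) = (5 + 3)**2 = 8**2 = 64)
k = -832 (k = 64*(-13) = -832)
44781/49422 + F(11, 116)/m(k, -133) = 44781/49422 + (4*11**2)/(-133) = 44781*(1/49422) + (4*121)*(-1/133) = 14927/16474 + 484*(-1/133) = 14927/16474 - 484/133 = -5988125/2191042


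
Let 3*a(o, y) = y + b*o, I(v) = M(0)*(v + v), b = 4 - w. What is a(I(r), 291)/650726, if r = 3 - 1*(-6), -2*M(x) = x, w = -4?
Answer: 97/650726 ≈ 0.00014906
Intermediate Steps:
M(x) = -x/2
r = 9 (r = 3 + 6 = 9)
b = 8 (b = 4 - 1*(-4) = 4 + 4 = 8)
I(v) = 0 (I(v) = (-½*0)*(v + v) = 0*(2*v) = 0)
a(o, y) = y/3 + 8*o/3 (a(o, y) = (y + 8*o)/3 = y/3 + 8*o/3)
a(I(r), 291)/650726 = ((⅓)*291 + (8/3)*0)/650726 = (97 + 0)*(1/650726) = 97*(1/650726) = 97/650726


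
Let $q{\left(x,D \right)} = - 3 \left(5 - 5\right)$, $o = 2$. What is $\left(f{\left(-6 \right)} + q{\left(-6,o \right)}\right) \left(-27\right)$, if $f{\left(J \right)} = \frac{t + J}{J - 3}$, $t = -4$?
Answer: $-30$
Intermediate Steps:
$f{\left(J \right)} = \frac{-4 + J}{-3 + J}$ ($f{\left(J \right)} = \frac{-4 + J}{J - 3} = \frac{-4 + J}{-3 + J}$)
$q{\left(x,D \right)} = 0$ ($q{\left(x,D \right)} = \left(-3\right) 0 = 0$)
$\left(f{\left(-6 \right)} + q{\left(-6,o \right)}\right) \left(-27\right) = \left(\frac{-4 - 6}{-3 - 6} + 0\right) \left(-27\right) = \left(\frac{1}{-9} \left(-10\right) + 0\right) \left(-27\right) = \left(\left(- \frac{1}{9}\right) \left(-10\right) + 0\right) \left(-27\right) = \left(\frac{10}{9} + 0\right) \left(-27\right) = \frac{10}{9} \left(-27\right) = -30$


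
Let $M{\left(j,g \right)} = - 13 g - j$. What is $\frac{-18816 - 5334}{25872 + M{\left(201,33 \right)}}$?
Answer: $- \frac{575}{601} \approx -0.95674$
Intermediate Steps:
$M{\left(j,g \right)} = - j - 13 g$
$\frac{-18816 - 5334}{25872 + M{\left(201,33 \right)}} = \frac{-18816 - 5334}{25872 - 630} = - \frac{24150}{25872 - 630} = - \frac{24150}{25242} = \left(-24150\right) \frac{1}{25242} = - \frac{575}{601}$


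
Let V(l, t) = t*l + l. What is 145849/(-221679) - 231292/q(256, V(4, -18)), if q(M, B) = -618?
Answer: 8530407431/22832937 ≈ 373.60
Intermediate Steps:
V(l, t) = l + l*t (V(l, t) = l*t + l = l + l*t)
145849/(-221679) - 231292/q(256, V(4, -18)) = 145849/(-221679) - 231292/(-618) = 145849*(-1/221679) - 231292*(-1/618) = -145849/221679 + 115646/309 = 8530407431/22832937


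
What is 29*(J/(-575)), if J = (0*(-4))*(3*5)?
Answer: 0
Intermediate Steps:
J = 0 (J = 0*15 = 0)
29*(J/(-575)) = 29*(0/(-575)) = 29*(0*(-1/575)) = 29*0 = 0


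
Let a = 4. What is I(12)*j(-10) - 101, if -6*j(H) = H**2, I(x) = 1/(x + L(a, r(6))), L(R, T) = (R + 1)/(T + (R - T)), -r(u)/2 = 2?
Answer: -16259/159 ≈ -102.26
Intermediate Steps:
r(u) = -4 (r(u) = -2*2 = -4)
L(R, T) = (1 + R)/R
I(x) = 1/(5/4 + x) (I(x) = 1/(x + (1 + 4)/4) = 1/(x + (1/4)*5) = 1/(x + 5/4) = 1/(5/4 + x))
j(H) = -H**2/6
I(12)*j(-10) - 101 = (4/(5 + 4*12))*(-1/6*(-10)**2) - 101 = (4/(5 + 48))*(-1/6*100) - 101 = (4/53)*(-50/3) - 101 = -200/159 - 101 = -16259/159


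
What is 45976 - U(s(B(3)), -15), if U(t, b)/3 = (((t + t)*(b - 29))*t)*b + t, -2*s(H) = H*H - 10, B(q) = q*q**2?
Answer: -1023488671/2 ≈ -5.1174e+8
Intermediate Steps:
B(q) = q**3
s(H) = 5 - H**2/2 (s(H) = -(H*H - 10)/2 = -(H**2 - 10)/2 = -(-10 + H**2)/2 = 5 - H**2/2)
U(t, b) = 3*t + 6*b*t**2*(-29 + b) (U(t, b) = 3*((((t + t)*(b - 29))*t)*b + t) = 3*((((2*t)*(-29 + b))*t)*b + t) = 3*(((2*t*(-29 + b))*t)*b + t) = 3*((2*t**2*(-29 + b))*b + t) = 3*(2*b*t**2*(-29 + b) + t) = 3*(t + 2*b*t**2*(-29 + b)) = 3*t + 6*b*t**2*(-29 + b))
45976 - U(s(B(3)), -15) = 45976 - 3*(5 - (3**3)**2/2)*(1 - 58*(-15)*(5 - (3**3)**2/2) + 2*(5 - (3**3)**2/2)*(-15)**2) = 45976 - 3*(5 - 1/2*27**2)*(1 - 58*(-15)*(5 - 1/2*27**2) + 2*(5 - 1/2*27**2)*225) = 45976 - 3*(5 - 1/2*729)*(1 - 58*(-15)*(5 - 1/2*729) + 2*(5 - 1/2*729)*225) = 45976 - 3*(5 - 729/2)*(1 - 58*(-15)*(5 - 729/2) + 2*(5 - 729/2)*225) = 45976 - 3*(-719)*(1 - 58*(-15)*(-719/2) + 2*(-719/2)*225)/2 = 45976 - 3*(-719)*(1 - 312765 - 161775)/2 = 45976 - 3*(-719)*(-474539)/2 = 45976 - 1*1023580623/2 = 45976 - 1023580623/2 = -1023488671/2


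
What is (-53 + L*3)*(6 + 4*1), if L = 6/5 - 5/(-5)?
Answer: -464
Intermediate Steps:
L = 11/5 (L = 6*(⅕) - 5*(-⅕) = 6/5 + 1 = 11/5 ≈ 2.2000)
(-53 + L*3)*(6 + 4*1) = (-53 + (11/5)*3)*(6 + 4*1) = (-53 + 33/5)*(6 + 4) = -232/5*10 = -464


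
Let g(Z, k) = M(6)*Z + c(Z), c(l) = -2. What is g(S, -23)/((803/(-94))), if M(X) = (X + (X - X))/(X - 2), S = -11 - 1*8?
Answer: 2867/803 ≈ 3.5704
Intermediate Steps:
S = -19 (S = -11 - 8 = -19)
M(X) = X/(-2 + X) (M(X) = (X + 0)/(-2 + X) = X/(-2 + X))
g(Z, k) = -2 + 3*Z/2 (g(Z, k) = (6/(-2 + 6))*Z - 2 = (6/4)*Z - 2 = (6*(¼))*Z - 2 = 3*Z/2 - 2 = -2 + 3*Z/2)
g(S, -23)/((803/(-94))) = (-2 + (3/2)*(-19))/((803/(-94))) = (-2 - 57/2)/((803*(-1/94))) = -61/(2*(-803/94)) = -61/2*(-94/803) = 2867/803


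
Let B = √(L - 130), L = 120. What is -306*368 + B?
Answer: -112608 + I*√10 ≈ -1.1261e+5 + 3.1623*I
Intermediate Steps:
B = I*√10 (B = √(120 - 130) = √(-10) = I*√10 ≈ 3.1623*I)
-306*368 + B = -306*368 + I*√10 = -112608 + I*√10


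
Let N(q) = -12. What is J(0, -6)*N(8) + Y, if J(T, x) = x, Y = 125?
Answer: 197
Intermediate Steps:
J(0, -6)*N(8) + Y = -6*(-12) + 125 = 72 + 125 = 197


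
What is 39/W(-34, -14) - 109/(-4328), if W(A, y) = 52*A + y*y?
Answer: 213/566968 ≈ 0.00037568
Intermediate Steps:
W(A, y) = y² + 52*A (W(A, y) = 52*A + y² = y² + 52*A)
39/W(-34, -14) - 109/(-4328) = 39/((-14)² + 52*(-34)) - 109/(-4328) = 39/(196 - 1768) - 109*(-1/4328) = 39/(-1572) + 109/4328 = 39*(-1/1572) + 109/4328 = -13/524 + 109/4328 = 213/566968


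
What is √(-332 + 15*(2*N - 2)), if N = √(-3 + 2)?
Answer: √(-362 + 30*I) ≈ 0.78771 + 19.043*I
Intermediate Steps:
N = I (N = √(-1) = I ≈ 1.0*I)
√(-332 + 15*(2*N - 2)) = √(-332 + 15*(2*I - 2)) = √(-332 + 15*(-2 + 2*I)) = √(-332 + (-30 + 30*I)) = √(-362 + 30*I)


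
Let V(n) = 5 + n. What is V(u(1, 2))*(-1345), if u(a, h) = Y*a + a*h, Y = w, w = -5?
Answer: -2690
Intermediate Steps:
Y = -5
u(a, h) = -5*a + a*h
V(u(1, 2))*(-1345) = (5 + 1*(-5 + 2))*(-1345) = (5 + 1*(-3))*(-1345) = (5 - 3)*(-1345) = 2*(-1345) = -2690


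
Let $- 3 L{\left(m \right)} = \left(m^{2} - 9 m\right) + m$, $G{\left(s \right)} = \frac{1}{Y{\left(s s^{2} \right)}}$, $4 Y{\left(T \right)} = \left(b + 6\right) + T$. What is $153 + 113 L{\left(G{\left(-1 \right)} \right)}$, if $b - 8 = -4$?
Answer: $\frac{67915}{243} \approx 279.49$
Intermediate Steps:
$b = 4$ ($b = 8 - 4 = 4$)
$Y{\left(T \right)} = \frac{5}{2} + \frac{T}{4}$ ($Y{\left(T \right)} = \frac{\left(4 + 6\right) + T}{4} = \frac{10 + T}{4} = \frac{5}{2} + \frac{T}{4}$)
$G{\left(s \right)} = \frac{1}{\frac{5}{2} + \frac{s^{3}}{4}}$ ($G{\left(s \right)} = \frac{1}{\frac{5}{2} + \frac{s s^{2}}{4}} = \frac{1}{\frac{5}{2} + \frac{s^{3}}{4}}$)
$L{\left(m \right)} = - \frac{m^{2}}{3} + \frac{8 m}{3}$ ($L{\left(m \right)} = - \frac{\left(m^{2} - 9 m\right) + m}{3} = - \frac{m^{2} - 8 m}{3} = - \frac{m^{2}}{3} + \frac{8 m}{3}$)
$153 + 113 L{\left(G{\left(-1 \right)} \right)} = 153 + 113 \frac{\frac{4}{10 + \left(-1\right)^{3}} \left(8 - \frac{4}{10 + \left(-1\right)^{3}}\right)}{3} = 153 + 113 \frac{\frac{4}{10 - 1} \left(8 - \frac{4}{10 - 1}\right)}{3} = 153 + 113 \frac{\frac{4}{9} \left(8 - \frac{4}{9}\right)}{3} = 153 + 113 \frac{4 \cdot \frac{1}{9} \left(8 - 4 \cdot \frac{1}{9}\right)}{3} = 153 + 113 \cdot \frac{1}{3} \cdot \frac{4}{9} \left(8 - \frac{4}{9}\right) = 153 + 113 \cdot \frac{1}{3} \cdot \frac{4}{9} \cdot \frac{68}{9} = 153 + 113 \cdot \frac{272}{243} = 153 + \frac{30736}{243} = \frac{67915}{243}$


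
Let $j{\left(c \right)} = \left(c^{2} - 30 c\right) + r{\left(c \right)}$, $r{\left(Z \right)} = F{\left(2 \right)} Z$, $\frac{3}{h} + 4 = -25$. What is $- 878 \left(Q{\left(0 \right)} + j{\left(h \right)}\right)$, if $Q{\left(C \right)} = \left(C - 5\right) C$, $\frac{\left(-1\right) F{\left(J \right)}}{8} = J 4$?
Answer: $- \frac{7188186}{841} \approx -8547.2$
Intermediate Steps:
$F{\left(J \right)} = - 32 J$ ($F{\left(J \right)} = - 8 J 4 = - 8 \cdot 4 J = - 32 J$)
$h = - \frac{3}{29}$ ($h = \frac{3}{-4 - 25} = \frac{3}{-29} = 3 \left(- \frac{1}{29}\right) = - \frac{3}{29} \approx -0.10345$)
$r{\left(Z \right)} = - 64 Z$ ($r{\left(Z \right)} = \left(-32\right) 2 Z = - 64 Z$)
$j{\left(c \right)} = c^{2} - 94 c$ ($j{\left(c \right)} = \left(c^{2} - 30 c\right) - 64 c = c^{2} - 94 c$)
$Q{\left(C \right)} = C \left(-5 + C\right)$ ($Q{\left(C \right)} = \left(-5 + C\right) C = C \left(-5 + C\right)$)
$- 878 \left(Q{\left(0 \right)} + j{\left(h \right)}\right) = - 878 \left(0 \left(-5 + 0\right) - \frac{3 \left(-94 - \frac{3}{29}\right)}{29}\right) = - 878 \left(0 \left(-5\right) - - \frac{8187}{841}\right) = - 878 \left(0 + \frac{8187}{841}\right) = \left(-878\right) \frac{8187}{841} = - \frac{7188186}{841}$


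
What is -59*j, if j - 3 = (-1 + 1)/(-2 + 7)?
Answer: -177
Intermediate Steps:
j = 3 (j = 3 + (-1 + 1)/(-2 + 7) = 3 + 0/5 = 3 + 0*(⅕) = 3 + 0 = 3)
-59*j = -59*3 = -177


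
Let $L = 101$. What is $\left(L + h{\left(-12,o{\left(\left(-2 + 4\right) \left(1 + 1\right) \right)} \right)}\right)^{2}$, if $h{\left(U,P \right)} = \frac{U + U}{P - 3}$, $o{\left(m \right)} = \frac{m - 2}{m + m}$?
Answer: $\frac{1456849}{121} \approx 12040.0$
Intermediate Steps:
$o{\left(m \right)} = \frac{-2 + m}{2 m}$
$h{\left(U,P \right)} = \frac{2 U}{-3 + P}$
$\left(L + h{\left(-12,o{\left(\left(-2 + 4\right) \left(1 + 1\right) \right)} \right)}\right)^{2} = \left(101 + 2 \left(-12\right) \frac{1}{-3 + \frac{-2 + \left(-2 + 4\right) \left(1 + 1\right)}{2 \left(-2 + 4\right) \left(1 + 1\right)}}\right)^{2} = \left(101 + 2 \left(-12\right) \frac{1}{-3 + \frac{-2 + 2 \cdot 2}{2 \cdot 2 \cdot 2}}\right)^{2} = \left(101 + 2 \left(-12\right) \frac{1}{-3 + \frac{-2 + 4}{2 \cdot 4}}\right)^{2} = \left(101 + 2 \left(-12\right) \frac{1}{-3 + \frac{1}{2} \cdot \frac{1}{4} \cdot 2}\right)^{2} = \left(101 + 2 \left(-12\right) \frac{1}{-3 + \frac{1}{4}}\right)^{2} = \left(101 + 2 \left(-12\right) \frac{1}{- \frac{11}{4}}\right)^{2} = \left(101 + 2 \left(-12\right) \left(- \frac{4}{11}\right)\right)^{2} = \left(101 + \frac{96}{11}\right)^{2} = \left(\frac{1207}{11}\right)^{2} = \frac{1456849}{121}$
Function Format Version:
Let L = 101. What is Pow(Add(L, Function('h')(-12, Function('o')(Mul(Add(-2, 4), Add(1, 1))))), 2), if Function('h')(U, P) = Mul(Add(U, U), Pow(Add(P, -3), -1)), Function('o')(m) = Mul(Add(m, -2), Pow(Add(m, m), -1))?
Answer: Rational(1456849, 121) ≈ 12040.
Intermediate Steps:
Function('o')(m) = Mul(Rational(1, 2), Pow(m, -1), Add(-2, m)) (Function('o')(m) = Mul(Add(-2, m), Pow(Mul(2, m), -1)) = Mul(Add(-2, m), Mul(Rational(1, 2), Pow(m, -1))) = Mul(Rational(1, 2), Pow(m, -1), Add(-2, m)))
Function('h')(U, P) = Mul(2, U, Pow(Add(-3, P), -1)) (Function('h')(U, P) = Mul(Mul(2, U), Pow(Add(-3, P), -1)) = Mul(2, U, Pow(Add(-3, P), -1)))
Pow(Add(L, Function('h')(-12, Function('o')(Mul(Add(-2, 4), Add(1, 1))))), 2) = Pow(Add(101, Mul(2, -12, Pow(Add(-3, Mul(Rational(1, 2), Pow(Mul(Add(-2, 4), Add(1, 1)), -1), Add(-2, Mul(Add(-2, 4), Add(1, 1))))), -1))), 2) = Pow(Add(101, Mul(2, -12, Pow(Add(-3, Mul(Rational(1, 2), Pow(Mul(2, 2), -1), Add(-2, Mul(2, 2)))), -1))), 2) = Pow(Add(101, Mul(2, -12, Pow(Add(-3, Mul(Rational(1, 2), Pow(4, -1), Add(-2, 4))), -1))), 2) = Pow(Add(101, Mul(2, -12, Pow(Add(-3, Mul(Rational(1, 2), Rational(1, 4), 2)), -1))), 2) = Pow(Add(101, Mul(2, -12, Pow(Add(-3, Rational(1, 4)), -1))), 2) = Pow(Add(101, Mul(2, -12, Pow(Rational(-11, 4), -1))), 2) = Pow(Add(101, Mul(2, -12, Rational(-4, 11))), 2) = Pow(Add(101, Rational(96, 11)), 2) = Pow(Rational(1207, 11), 2) = Rational(1456849, 121)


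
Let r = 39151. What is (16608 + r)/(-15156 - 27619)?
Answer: -55759/42775 ≈ -1.3035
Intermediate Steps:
(16608 + r)/(-15156 - 27619) = (16608 + 39151)/(-15156 - 27619) = 55759/(-42775) = 55759*(-1/42775) = -55759/42775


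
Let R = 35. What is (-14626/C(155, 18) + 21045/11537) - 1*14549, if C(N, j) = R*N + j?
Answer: -913671610386/62795891 ≈ -14550.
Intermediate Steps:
C(N, j) = j + 35*N (C(N, j) = 35*N + j = j + 35*N)
(-14626/C(155, 18) + 21045/11537) - 1*14549 = (-14626/(18 + 35*155) + 21045/11537) - 1*14549 = (-14626/(18 + 5425) + 21045*(1/11537)) - 14549 = (-14626/5443 + 21045/11537) - 14549 = -54192227/62795891 - 14549 = -913671610386/62795891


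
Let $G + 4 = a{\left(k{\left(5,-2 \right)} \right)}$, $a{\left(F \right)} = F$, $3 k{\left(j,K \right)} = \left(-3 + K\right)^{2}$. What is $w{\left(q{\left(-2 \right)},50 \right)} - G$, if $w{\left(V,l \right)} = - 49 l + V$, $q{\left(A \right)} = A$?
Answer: $- \frac{7369}{3} \approx -2456.3$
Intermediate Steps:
$k{\left(j,K \right)} = \frac{\left(-3 + K\right)^{2}}{3}$
$w{\left(V,l \right)} = V - 49 l$
$G = \frac{13}{3}$ ($G = -4 + \frac{\left(-3 - 2\right)^{2}}{3} = -4 + \frac{\left(-5\right)^{2}}{3} = -4 + \frac{1}{3} \cdot 25 = -4 + \frac{25}{3} = \frac{13}{3} \approx 4.3333$)
$w{\left(q{\left(-2 \right)},50 \right)} - G = \left(-2 - 2450\right) - \frac{13}{3} = -2452 - \frac{13}{3} = - \frac{7369}{3}$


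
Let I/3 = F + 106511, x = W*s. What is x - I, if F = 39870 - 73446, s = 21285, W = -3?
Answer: -282660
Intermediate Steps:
F = -33576
x = -63855 (x = -3*21285 = -63855)
I = 218805 (I = 3*(-33576 + 106511) = 3*72935 = 218805)
x - I = -63855 - 1*218805 = -63855 - 218805 = -282660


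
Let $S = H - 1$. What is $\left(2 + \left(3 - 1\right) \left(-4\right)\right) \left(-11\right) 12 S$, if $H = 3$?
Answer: $1584$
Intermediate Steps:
$S = 2$ ($S = 3 - 1 = 2$)
$\left(2 + \left(3 - 1\right) \left(-4\right)\right) \left(-11\right) 12 S = \left(2 + \left(3 - 1\right) \left(-4\right)\right) \left(-11\right) 12 \cdot 2 = \left(2 + \left(3 - 1\right) \left(-4\right)\right) \left(\left(-132\right) 2\right) = \left(2 + 2 \left(-4\right)\right) \left(-264\right) = \left(2 - 8\right) \left(-264\right) = \left(-6\right) \left(-264\right) = 1584$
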